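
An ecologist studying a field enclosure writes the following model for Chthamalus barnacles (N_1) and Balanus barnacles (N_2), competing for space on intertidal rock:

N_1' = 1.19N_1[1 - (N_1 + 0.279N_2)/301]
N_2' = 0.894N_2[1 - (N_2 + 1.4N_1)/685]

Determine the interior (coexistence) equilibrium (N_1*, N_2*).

Setting both brackets to zero gives the nullclines N_1 + 0.279N_2 = 301 and 1.4N_1 + N_2 = 685.
Substituting N_2 = 685 - 1.4N_1 into the first: N_1(1 - 0.279·1.4) = 301 - 0.279·685.
So N_1* = 110/0.609 = 180, and then N_2* = 685 - 1.4·180 = 433.

N_1* ≈ 180, N_2* ≈ 433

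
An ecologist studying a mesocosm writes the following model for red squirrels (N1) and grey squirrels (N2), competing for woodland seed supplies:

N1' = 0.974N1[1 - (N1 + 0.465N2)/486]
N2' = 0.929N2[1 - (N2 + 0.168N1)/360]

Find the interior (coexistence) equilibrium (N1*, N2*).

N1* ≈ 346, N2* ≈ 302

Setting both brackets to zero gives the nullclines N1 + 0.465N2 = 486 and 0.168N1 + N2 = 360.
Substituting N2 = 360 - 0.168N1 into the first: N1(1 - 0.465·0.168) = 486 - 0.465·360.
So N1* = 319/0.922 = 346, and then N2* = 360 - 0.168·346 = 302.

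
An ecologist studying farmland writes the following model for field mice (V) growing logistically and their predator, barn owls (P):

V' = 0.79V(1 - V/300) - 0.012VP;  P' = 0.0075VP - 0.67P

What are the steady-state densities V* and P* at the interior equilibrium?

V* ≈ 89.3, P* ≈ 46.2

From dP/dt = 0 with P > 0: 0.0075V* = 0.67, so V* = 89.3.
Substitute into dV/dt = 0: 0.79(1 - 89.3/300) = 0.012P*.
The bracket is 0.702, giving P* = 0.555/0.012 = 46.2.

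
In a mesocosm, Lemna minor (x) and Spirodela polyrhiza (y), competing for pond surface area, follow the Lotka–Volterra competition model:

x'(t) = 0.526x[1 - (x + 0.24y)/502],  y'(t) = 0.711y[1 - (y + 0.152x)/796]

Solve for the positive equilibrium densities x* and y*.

x* ≈ 323, y* ≈ 747

Setting both brackets to zero gives the nullclines x + 0.24y = 502 and 0.152x + y = 796.
Substituting y = 796 - 0.152x into the first: x(1 - 0.24·0.152) = 502 - 0.24·796.
So x* = 311/0.964 = 323, and then y* = 796 - 0.152·323 = 747.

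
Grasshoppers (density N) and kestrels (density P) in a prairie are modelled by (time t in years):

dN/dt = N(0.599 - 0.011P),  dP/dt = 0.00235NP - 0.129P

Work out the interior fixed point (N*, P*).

Set dP/dt = 0 with P > 0: 0.00235N - 0.129 = 0, so N* = 0.129/0.00235 = 54.9.
Set dN/dt = 0 with N > 0: 0.599 - 0.011P = 0, so P* = 0.599/0.011 = 54.5.

N* ≈ 54.9, P* ≈ 54.5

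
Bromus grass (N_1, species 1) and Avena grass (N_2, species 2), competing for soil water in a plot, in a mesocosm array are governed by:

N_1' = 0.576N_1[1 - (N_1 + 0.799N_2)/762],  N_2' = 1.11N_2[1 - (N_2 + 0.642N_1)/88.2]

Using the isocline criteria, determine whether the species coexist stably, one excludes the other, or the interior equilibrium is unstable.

Compare the nullcline intercepts: K1/α12 = 762/0.799 = 954 > K2 = 88.2; K2/α21 = 88.2/0.642 = 137 < K1 = 762.
Since the inequalities point opposite ways, species 1 can invade but species 2 cannot.

species 1 excludes species 2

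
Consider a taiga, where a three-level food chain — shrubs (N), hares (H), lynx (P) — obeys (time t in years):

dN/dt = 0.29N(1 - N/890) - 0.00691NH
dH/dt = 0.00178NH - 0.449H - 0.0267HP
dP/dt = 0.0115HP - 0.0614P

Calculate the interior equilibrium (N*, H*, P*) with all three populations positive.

N* ≈ 777, H* ≈ 5.34, P* ≈ 35

From dP/dt = 0: 0.0115H* = 0.0614, so H* = 5.34.
From dN/dt = 0: 0.29(1 - N*/890) = 0.00691·5.34, giving N* = 890·(1 - 0.127) = 777.
From dH/dt = 0: 0.00178·777 - 0.449 = 0.0267P*, so P* = 0.934/0.0267 = 35.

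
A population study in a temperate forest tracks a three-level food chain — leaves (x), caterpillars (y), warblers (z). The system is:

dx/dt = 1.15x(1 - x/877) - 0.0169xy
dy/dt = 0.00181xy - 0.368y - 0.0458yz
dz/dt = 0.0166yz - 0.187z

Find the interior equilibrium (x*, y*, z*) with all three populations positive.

x* ≈ 732, y* ≈ 11.3, z* ≈ 20.9

From dz/dt = 0: 0.0166y* = 0.187, so y* = 11.3.
From dx/dt = 0: 1.15(1 - x*/877) = 0.0169·11.3, giving x* = 877·(1 - 0.166) = 732.
From dy/dt = 0: 0.00181·732 - 0.368 = 0.0458z*, so z* = 0.957/0.0458 = 20.9.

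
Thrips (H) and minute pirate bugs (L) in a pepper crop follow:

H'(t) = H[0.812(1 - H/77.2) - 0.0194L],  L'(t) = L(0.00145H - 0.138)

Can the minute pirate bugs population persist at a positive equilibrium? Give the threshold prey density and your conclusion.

The predator equation gives dL/dt > 0 only when H > 0.138/0.00145 = 95.2.
Without the predator, H → K = 77.2. Since 77.2 < 95.2, the predator cannot invade.

Threshold H = 95.2; K < 95.2, so no, the predator goes extinct.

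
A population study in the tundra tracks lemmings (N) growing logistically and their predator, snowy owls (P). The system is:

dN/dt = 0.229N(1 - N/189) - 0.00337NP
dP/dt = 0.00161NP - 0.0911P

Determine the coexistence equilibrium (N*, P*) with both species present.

N* ≈ 56.6, P* ≈ 47.6

From dP/dt = 0 with P > 0: 0.00161N* = 0.0911, so N* = 56.6.
Substitute into dN/dt = 0: 0.229(1 - 56.6/189) = 0.00337P*.
The bracket is 0.701, giving P* = 0.16/0.00337 = 47.6.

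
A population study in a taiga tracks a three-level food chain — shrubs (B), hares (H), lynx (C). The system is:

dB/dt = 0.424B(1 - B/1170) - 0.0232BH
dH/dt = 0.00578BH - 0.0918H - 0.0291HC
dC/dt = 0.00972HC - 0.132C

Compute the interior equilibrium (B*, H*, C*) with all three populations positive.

B* ≈ 301, H* ≈ 13.6, C* ≈ 56.6

From dC/dt = 0: 0.00972H* = 0.132, so H* = 13.6.
From dB/dt = 0: 0.424(1 - B*/1170) = 0.0232·13.6, giving B* = 1170·(1 - 0.743) = 301.
From dH/dt = 0: 0.00578·301 - 0.0918 = 0.0291C*, so C* = 1.65/0.0291 = 56.6.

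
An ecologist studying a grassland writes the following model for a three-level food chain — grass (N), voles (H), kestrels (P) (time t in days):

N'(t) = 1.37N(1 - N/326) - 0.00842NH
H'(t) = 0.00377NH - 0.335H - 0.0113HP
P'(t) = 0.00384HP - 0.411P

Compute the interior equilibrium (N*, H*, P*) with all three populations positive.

N* ≈ 112, H* ≈ 107, P* ≈ 7.57

From dP/dt = 0: 0.00384H* = 0.411, so H* = 107.
From dN/dt = 0: 1.37(1 - N*/326) = 0.00842·107, giving N* = 326·(1 - 0.658) = 112.
From dH/dt = 0: 0.00377·112 - 0.335 = 0.0113P*, so P* = 0.0856/0.0113 = 7.57.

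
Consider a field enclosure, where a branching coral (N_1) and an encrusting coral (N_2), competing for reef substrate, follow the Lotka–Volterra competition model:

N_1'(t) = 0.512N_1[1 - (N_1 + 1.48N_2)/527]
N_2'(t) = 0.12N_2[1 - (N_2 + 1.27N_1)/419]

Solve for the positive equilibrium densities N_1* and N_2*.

N_1* ≈ 106, N_2* ≈ 285

Setting both brackets to zero gives the nullclines N_1 + 1.48N_2 = 527 and 1.27N_1 + N_2 = 419.
Substituting N_2 = 419 - 1.27N_1 into the first: N_1(1 - 1.48·1.27) = 527 - 1.48·419.
So N_1* = -93.1/-0.88 = 106, and then N_2* = 419 - 1.27·106 = 285.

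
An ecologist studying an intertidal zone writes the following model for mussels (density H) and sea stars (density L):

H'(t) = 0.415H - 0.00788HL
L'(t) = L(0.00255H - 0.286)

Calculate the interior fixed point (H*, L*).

H* ≈ 112, L* ≈ 52.7

Set dL/dt = 0 with L > 0: 0.00255H - 0.286 = 0, so H* = 0.286/0.00255 = 112.
Set dH/dt = 0 with H > 0: 0.415 - 0.00788L = 0, so L* = 0.415/0.00788 = 52.7.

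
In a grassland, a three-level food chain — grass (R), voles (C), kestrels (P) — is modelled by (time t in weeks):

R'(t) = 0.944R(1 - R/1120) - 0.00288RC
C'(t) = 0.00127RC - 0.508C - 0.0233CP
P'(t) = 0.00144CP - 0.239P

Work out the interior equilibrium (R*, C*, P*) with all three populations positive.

R* ≈ 553, C* ≈ 166, P* ≈ 8.33

From dP/dt = 0: 0.00144C* = 0.239, so C* = 166.
From dR/dt = 0: 0.944(1 - R*/1120) = 0.00288·166, giving R* = 1120·(1 - 0.506) = 553.
From dC/dt = 0: 0.00127·553 - 0.508 = 0.0233P*, so P* = 0.194/0.0233 = 8.33.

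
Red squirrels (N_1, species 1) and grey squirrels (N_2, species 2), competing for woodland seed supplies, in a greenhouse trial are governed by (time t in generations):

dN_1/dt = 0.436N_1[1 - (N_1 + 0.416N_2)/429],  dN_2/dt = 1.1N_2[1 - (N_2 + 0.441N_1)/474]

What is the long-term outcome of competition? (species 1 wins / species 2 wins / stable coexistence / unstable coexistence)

Compare the nullcline intercepts: K1/α12 = 429/0.416 = 1030 > K2 = 474; K2/α21 = 474/0.441 = 1070 > K1 = 429.
Since both inequalities hold, each species can invade when rare, so the interior equilibrium is stable.

stable coexistence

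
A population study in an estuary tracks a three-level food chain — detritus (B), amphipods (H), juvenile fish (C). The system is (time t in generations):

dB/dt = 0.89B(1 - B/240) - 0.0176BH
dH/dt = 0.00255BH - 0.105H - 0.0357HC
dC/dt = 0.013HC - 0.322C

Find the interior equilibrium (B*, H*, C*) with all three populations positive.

From dC/dt = 0: 0.013H* = 0.322, so H* = 24.8.
From dB/dt = 0: 0.89(1 - B*/240) = 0.0176·24.8, giving B* = 240·(1 - 0.49) = 122.
From dH/dt = 0: 0.00255·122 - 0.105 = 0.0357C*, so C* = 0.207/0.0357 = 5.8.

B* ≈ 122, H* ≈ 24.8, C* ≈ 5.8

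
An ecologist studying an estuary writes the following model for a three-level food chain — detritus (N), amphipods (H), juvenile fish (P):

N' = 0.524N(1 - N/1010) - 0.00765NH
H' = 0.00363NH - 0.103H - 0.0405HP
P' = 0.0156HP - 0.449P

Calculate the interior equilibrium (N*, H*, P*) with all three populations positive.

N* ≈ 586, H* ≈ 28.8, P* ≈ 49.9

From dP/dt = 0: 0.0156H* = 0.449, so H* = 28.8.
From dN/dt = 0: 0.524(1 - N*/1010) = 0.00765·28.8, giving N* = 1010·(1 - 0.42) = 586.
From dH/dt = 0: 0.00363·586 - 0.103 = 0.0405P*, so P* = 2.02/0.0405 = 49.9.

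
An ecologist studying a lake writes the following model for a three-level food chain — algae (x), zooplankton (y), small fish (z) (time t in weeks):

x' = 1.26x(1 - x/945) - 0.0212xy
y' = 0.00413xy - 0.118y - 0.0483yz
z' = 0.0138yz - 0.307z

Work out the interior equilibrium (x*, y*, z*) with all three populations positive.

From dz/dt = 0: 0.0138y* = 0.307, so y* = 22.2.
From dx/dt = 0: 1.26(1 - x*/945) = 0.0212·22.2, giving x* = 945·(1 - 0.374) = 591.
From dy/dt = 0: 0.00413·591 - 0.118 = 0.0483z*, so z* = 2.32/0.0483 = 48.1.

x* ≈ 591, y* ≈ 22.2, z* ≈ 48.1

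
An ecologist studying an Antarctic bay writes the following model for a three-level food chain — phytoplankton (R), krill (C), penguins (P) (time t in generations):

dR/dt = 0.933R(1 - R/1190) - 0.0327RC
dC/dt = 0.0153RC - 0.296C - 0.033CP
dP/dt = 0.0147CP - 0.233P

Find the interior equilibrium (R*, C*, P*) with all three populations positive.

From dP/dt = 0: 0.0147C* = 0.233, so C* = 15.9.
From dR/dt = 0: 0.933(1 - R*/1190) = 0.0327·15.9, giving R* = 1190·(1 - 0.556) = 529.
From dC/dt = 0: 0.0153·529 - 0.296 = 0.033P*, so P* = 7.8/0.033 = 236.

R* ≈ 529, C* ≈ 15.9, P* ≈ 236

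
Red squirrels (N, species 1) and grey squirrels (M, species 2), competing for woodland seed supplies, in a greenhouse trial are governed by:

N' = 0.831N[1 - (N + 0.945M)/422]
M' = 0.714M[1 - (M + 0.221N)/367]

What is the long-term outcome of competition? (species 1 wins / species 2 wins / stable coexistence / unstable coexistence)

Compare the nullcline intercepts: K1/α12 = 422/0.945 = 447 > K2 = 367; K2/α21 = 367/0.221 = 1660 > K1 = 422.
Since both inequalities hold, each species can invade when rare, so the interior equilibrium is stable.

stable coexistence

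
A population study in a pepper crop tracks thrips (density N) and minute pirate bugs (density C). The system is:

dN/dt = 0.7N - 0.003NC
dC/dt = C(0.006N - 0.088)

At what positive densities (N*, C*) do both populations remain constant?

N* ≈ 14.7, C* ≈ 233

Set dC/dt = 0 with C > 0: 0.006N - 0.088 = 0, so N* = 0.088/0.006 = 14.7.
Set dN/dt = 0 with N > 0: 0.7 - 0.003C = 0, so C* = 0.7/0.003 = 233.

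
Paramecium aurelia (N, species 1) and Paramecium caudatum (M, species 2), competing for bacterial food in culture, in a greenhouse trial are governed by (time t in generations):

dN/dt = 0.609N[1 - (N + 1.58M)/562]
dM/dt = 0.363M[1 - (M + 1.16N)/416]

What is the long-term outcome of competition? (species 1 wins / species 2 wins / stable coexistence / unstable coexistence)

unstable coexistence (outcome depends on initial conditions)

Compare the nullcline intercepts: K1/α12 = 562/1.58 = 356 < K2 = 416; K2/α21 = 416/1.16 = 359 < K1 = 562.
Since both are reversed, neither can invade when rare; the interior point is a saddle.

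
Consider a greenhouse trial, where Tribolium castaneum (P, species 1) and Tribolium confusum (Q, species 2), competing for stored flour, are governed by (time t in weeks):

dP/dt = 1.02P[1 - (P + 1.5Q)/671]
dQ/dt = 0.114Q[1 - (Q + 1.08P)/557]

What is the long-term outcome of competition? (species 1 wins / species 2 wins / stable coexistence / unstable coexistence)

Compare the nullcline intercepts: K1/α12 = 671/1.5 = 447 < K2 = 557; K2/α21 = 557/1.08 = 516 < K1 = 671.
Since both are reversed, neither can invade when rare; the interior point is a saddle.

unstable coexistence (outcome depends on initial conditions)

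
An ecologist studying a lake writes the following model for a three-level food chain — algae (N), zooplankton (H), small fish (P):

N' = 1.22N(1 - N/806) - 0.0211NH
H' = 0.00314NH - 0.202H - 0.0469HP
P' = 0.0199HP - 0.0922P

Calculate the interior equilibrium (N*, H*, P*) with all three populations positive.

From dP/dt = 0: 0.0199H* = 0.0922, so H* = 4.63.
From dN/dt = 0: 1.22(1 - N*/806) = 0.0211·4.63, giving N* = 806·(1 - 0.0801) = 741.
From dH/dt = 0: 0.00314·741 - 0.202 = 0.0469P*, so P* = 2.13/0.0469 = 45.3.

N* ≈ 741, H* ≈ 4.63, P* ≈ 45.3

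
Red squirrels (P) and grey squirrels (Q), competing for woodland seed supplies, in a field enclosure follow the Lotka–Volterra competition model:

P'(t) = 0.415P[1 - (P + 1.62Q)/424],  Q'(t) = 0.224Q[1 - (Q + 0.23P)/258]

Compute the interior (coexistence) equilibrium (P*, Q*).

P* ≈ 9.63, Q* ≈ 256

Setting both brackets to zero gives the nullclines P + 1.62Q = 424 and 0.23P + Q = 258.
Substituting Q = 258 - 0.23P into the first: P(1 - 1.62·0.23) = 424 - 1.62·258.
So P* = 6.04/0.627 = 9.63, and then Q* = 258 - 0.23·9.63 = 256.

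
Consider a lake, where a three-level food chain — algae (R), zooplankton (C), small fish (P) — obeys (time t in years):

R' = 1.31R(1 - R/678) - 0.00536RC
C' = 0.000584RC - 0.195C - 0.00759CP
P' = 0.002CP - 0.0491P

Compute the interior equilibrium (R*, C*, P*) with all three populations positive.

R* ≈ 610, C* ≈ 24.5, P* ≈ 21.2

From dP/dt = 0: 0.002C* = 0.0491, so C* = 24.5.
From dR/dt = 0: 1.31(1 - R*/678) = 0.00536·24.5, giving R* = 678·(1 - 0.1) = 610.
From dC/dt = 0: 0.000584·610 - 0.195 = 0.00759P*, so P* = 0.161/0.00759 = 21.2.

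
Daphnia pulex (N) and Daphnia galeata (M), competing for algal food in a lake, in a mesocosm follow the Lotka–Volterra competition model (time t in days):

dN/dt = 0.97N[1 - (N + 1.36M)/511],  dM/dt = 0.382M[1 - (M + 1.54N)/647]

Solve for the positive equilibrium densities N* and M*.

Setting both brackets to zero gives the nullclines N + 1.36M = 511 and 1.54N + M = 647.
Substituting M = 647 - 1.54N into the first: N(1 - 1.36·1.54) = 511 - 1.36·647.
So N* = -369/-1.09 = 337, and then M* = 647 - 1.54·337 = 128.

N* ≈ 337, M* ≈ 128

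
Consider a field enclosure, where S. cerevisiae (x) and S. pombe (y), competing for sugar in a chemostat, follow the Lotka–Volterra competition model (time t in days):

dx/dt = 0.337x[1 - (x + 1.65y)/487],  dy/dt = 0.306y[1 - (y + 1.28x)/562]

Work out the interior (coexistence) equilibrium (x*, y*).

x* ≈ 396, y* ≈ 55.2

Setting both brackets to zero gives the nullclines x + 1.65y = 487 and 1.28x + y = 562.
Substituting y = 562 - 1.28x into the first: x(1 - 1.65·1.28) = 487 - 1.65·562.
So x* = -440/-1.11 = 396, and then y* = 562 - 1.28·396 = 55.2.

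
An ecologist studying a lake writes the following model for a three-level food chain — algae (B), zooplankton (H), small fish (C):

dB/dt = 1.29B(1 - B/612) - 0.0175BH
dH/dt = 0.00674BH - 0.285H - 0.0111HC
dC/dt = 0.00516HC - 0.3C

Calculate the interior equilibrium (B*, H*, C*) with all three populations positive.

B* ≈ 129, H* ≈ 58.1, C* ≈ 52.8

From dC/dt = 0: 0.00516H* = 0.3, so H* = 58.1.
From dB/dt = 0: 1.29(1 - B*/612) = 0.0175·58.1, giving B* = 612·(1 - 0.789) = 129.
From dH/dt = 0: 0.00674·129 - 0.285 = 0.0111C*, so C* = 0.587/0.0111 = 52.8.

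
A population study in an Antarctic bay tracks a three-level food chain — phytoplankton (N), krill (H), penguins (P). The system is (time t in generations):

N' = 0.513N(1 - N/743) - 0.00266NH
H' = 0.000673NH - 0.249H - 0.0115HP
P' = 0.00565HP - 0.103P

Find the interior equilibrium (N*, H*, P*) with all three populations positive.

N* ≈ 673, H* ≈ 18.2, P* ≈ 17.7

From dP/dt = 0: 0.00565H* = 0.103, so H* = 18.2.
From dN/dt = 0: 0.513(1 - N*/743) = 0.00266·18.2, giving N* = 743·(1 - 0.0945) = 673.
From dH/dt = 0: 0.000673·673 - 0.249 = 0.0115P*, so P* = 0.204/0.0115 = 17.7.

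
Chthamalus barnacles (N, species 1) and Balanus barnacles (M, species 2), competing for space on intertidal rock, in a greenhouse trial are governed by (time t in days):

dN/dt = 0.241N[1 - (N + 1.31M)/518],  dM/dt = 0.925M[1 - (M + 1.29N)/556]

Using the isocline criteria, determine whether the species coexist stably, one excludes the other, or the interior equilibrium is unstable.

Compare the nullcline intercepts: K1/α12 = 518/1.31 = 395 < K2 = 556; K2/α21 = 556/1.29 = 431 < K1 = 518.
Since both are reversed, neither can invade when rare; the interior point is a saddle.

unstable coexistence (outcome depends on initial conditions)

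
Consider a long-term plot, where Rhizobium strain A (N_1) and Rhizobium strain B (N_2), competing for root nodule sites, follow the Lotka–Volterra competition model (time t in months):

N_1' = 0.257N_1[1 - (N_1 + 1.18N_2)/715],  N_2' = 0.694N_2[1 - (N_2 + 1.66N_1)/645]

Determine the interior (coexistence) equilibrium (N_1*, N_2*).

Setting both brackets to zero gives the nullclines N_1 + 1.18N_2 = 715 and 1.66N_1 + N_2 = 645.
Substituting N_2 = 645 - 1.66N_1 into the first: N_1(1 - 1.18·1.66) = 715 - 1.18·645.
So N_1* = -46.1/-0.959 = 48.1, and then N_2* = 645 - 1.66·48.1 = 565.

N_1* ≈ 48.1, N_2* ≈ 565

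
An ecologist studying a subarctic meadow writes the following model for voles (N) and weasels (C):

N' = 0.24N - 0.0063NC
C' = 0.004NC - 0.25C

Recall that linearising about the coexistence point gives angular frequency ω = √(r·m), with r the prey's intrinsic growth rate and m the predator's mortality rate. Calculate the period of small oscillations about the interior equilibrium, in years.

T ≈ 25.7 years

Here r = 0.24 and m = 0.25, so r·m = 0.06.
ω = √0.06 = 0.245 per year, hence T = 2π/ω ≈ 25.7 years.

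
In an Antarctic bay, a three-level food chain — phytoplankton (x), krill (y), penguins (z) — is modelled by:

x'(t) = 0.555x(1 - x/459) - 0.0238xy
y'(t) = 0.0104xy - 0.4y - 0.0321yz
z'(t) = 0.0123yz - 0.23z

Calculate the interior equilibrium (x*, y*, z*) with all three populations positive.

x* ≈ 90.9, y* ≈ 18.7, z* ≈ 17

From dz/dt = 0: 0.0123y* = 0.23, so y* = 18.7.
From dx/dt = 0: 0.555(1 - x*/459) = 0.0238·18.7, giving x* = 459·(1 - 0.802) = 90.9.
From dy/dt = 0: 0.0104·90.9 - 0.4 = 0.0321z*, so z* = 0.546/0.0321 = 17.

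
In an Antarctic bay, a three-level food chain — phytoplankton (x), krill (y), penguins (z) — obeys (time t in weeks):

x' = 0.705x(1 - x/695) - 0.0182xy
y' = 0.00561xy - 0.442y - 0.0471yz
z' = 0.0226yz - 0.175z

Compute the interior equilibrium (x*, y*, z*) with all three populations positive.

x* ≈ 556, y* ≈ 7.74, z* ≈ 56.8

From dz/dt = 0: 0.0226y* = 0.175, so y* = 7.74.
From dx/dt = 0: 0.705(1 - x*/695) = 0.0182·7.74, giving x* = 695·(1 - 0.2) = 556.
From dy/dt = 0: 0.00561·556 - 0.442 = 0.0471z*, so z* = 2.68/0.0471 = 56.8.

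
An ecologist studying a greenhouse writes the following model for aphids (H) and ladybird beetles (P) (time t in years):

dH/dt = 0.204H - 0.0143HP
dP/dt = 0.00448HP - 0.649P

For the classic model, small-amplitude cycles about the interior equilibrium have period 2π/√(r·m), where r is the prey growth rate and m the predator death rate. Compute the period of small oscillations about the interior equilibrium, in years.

Here r = 0.204 and m = 0.649, so r·m = 0.132.
ω = √0.132 = 0.364 per year, hence T = 2π/ω ≈ 17.3 years.

T ≈ 17.3 years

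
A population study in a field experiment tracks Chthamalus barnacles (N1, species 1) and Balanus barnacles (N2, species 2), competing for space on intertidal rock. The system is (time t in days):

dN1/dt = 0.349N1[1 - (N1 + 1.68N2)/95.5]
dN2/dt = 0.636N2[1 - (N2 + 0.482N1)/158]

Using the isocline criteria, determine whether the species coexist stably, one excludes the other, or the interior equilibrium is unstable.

species 2 excludes species 1

Compare the nullcline intercepts: K1/α12 = 95.5/1.68 = 56.8 < K2 = 158; K2/α21 = 158/0.482 = 328 > K1 = 95.5.
Since the inequalities point opposite ways, species 2 can invade but species 1 cannot.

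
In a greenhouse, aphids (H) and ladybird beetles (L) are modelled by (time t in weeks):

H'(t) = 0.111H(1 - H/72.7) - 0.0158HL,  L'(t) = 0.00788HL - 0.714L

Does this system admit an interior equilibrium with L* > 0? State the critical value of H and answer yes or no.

Threshold H = 90.6; K < 90.6, so no, the predator goes extinct.

The predator equation gives dL/dt > 0 only when H > 0.714/0.00788 = 90.6.
Without the predator, H → K = 72.7. Since 72.7 < 90.6, the predator cannot invade.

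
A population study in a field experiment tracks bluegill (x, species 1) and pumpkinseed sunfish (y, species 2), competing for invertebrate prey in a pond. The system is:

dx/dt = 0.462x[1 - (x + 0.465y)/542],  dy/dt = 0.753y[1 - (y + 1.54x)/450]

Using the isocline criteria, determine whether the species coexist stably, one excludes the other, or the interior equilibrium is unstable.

Compare the nullcline intercepts: K1/α12 = 542/0.465 = 1170 > K2 = 450; K2/α21 = 450/1.54 = 292 < K1 = 542.
Since the inequalities point opposite ways, species 1 can invade but species 2 cannot.

species 1 excludes species 2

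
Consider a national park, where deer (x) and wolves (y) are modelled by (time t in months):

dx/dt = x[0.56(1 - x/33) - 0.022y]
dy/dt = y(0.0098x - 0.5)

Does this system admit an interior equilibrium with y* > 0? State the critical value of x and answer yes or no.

Threshold x = 51; K < 51, so no, the predator goes extinct.

The predator equation gives dy/dt > 0 only when x > 0.5/0.0098 = 51.
Without the predator, x → K = 33. Since 33 < 51, the predator cannot invade.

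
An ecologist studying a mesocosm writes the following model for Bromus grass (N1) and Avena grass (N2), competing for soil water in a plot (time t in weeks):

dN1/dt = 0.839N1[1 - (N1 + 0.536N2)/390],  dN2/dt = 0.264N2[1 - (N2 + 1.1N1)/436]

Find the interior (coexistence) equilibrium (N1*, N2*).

Setting both brackets to zero gives the nullclines N1 + 0.536N2 = 390 and 1.1N1 + N2 = 436.
Substituting N2 = 436 - 1.1N1 into the first: N1(1 - 0.536·1.1) = 390 - 0.536·436.
So N1* = 156/0.41 = 381, and then N2* = 436 - 1.1·381 = 17.1.

N1* ≈ 381, N2* ≈ 17.1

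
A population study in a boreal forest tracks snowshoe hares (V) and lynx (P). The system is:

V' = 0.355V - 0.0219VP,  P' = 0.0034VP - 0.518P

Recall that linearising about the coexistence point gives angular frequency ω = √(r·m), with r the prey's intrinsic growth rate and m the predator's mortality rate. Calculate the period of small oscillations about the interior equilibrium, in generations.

T ≈ 14.7 generations

Here r = 0.355 and m = 0.518, so r·m = 0.184.
ω = √0.184 = 0.429 per generation, hence T = 2π/ω ≈ 14.7 generations.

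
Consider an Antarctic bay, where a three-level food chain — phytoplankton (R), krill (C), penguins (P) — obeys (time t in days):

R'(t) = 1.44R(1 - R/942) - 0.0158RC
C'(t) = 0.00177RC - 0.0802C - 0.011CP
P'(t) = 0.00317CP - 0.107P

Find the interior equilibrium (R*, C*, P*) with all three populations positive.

From dP/dt = 0: 0.00317C* = 0.107, so C* = 33.8.
From dR/dt = 0: 1.44(1 - R*/942) = 0.0158·33.8, giving R* = 942·(1 - 0.37) = 593.
From dC/dt = 0: 0.00177·593 - 0.0802 = 0.011P*, so P* = 0.97/0.011 = 88.1.

R* ≈ 593, C* ≈ 33.8, P* ≈ 88.1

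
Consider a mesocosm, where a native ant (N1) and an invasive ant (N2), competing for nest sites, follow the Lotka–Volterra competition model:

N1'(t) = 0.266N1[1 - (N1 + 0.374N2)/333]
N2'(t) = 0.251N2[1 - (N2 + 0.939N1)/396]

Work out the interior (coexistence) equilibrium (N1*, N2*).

Setting both brackets to zero gives the nullclines N1 + 0.374N2 = 333 and 0.939N1 + N2 = 396.
Substituting N2 = 396 - 0.939N1 into the first: N1(1 - 0.374·0.939) = 333 - 0.374·396.
So N1* = 185/0.649 = 285, and then N2* = 396 - 0.939·285 = 128.

N1* ≈ 285, N2* ≈ 128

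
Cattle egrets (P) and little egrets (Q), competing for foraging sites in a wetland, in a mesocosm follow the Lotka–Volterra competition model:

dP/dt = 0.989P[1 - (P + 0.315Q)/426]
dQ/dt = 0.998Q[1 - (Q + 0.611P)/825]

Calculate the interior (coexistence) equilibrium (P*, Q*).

Setting both brackets to zero gives the nullclines P + 0.315Q = 426 and 0.611P + Q = 825.
Substituting Q = 825 - 0.611P into the first: P(1 - 0.315·0.611) = 426 - 0.315·825.
So P* = 166/0.808 = 206, and then Q* = 825 - 0.611·206 = 699.

P* ≈ 206, Q* ≈ 699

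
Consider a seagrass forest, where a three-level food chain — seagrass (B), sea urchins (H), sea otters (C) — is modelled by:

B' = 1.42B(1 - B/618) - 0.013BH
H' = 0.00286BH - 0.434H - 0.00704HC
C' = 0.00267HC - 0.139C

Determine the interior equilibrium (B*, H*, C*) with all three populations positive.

From dC/dt = 0: 0.00267H* = 0.139, so H* = 52.1.
From dB/dt = 0: 1.42(1 - B*/618) = 0.013·52.1, giving B* = 618·(1 - 0.477) = 323.
From dH/dt = 0: 0.00286·323 - 0.434 = 0.00704C*, so C* = 0.491/0.00704 = 69.8.

B* ≈ 323, H* ≈ 52.1, C* ≈ 69.8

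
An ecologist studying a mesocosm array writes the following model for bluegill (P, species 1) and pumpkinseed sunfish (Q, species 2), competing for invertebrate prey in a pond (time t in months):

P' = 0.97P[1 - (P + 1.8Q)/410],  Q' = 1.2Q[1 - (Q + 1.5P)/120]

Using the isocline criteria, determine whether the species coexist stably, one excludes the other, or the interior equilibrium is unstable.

Compare the nullcline intercepts: K1/α12 = 410/1.8 = 228 > K2 = 120; K2/α21 = 120/1.5 = 80 < K1 = 410.
Since the inequalities point opposite ways, species 1 can invade but species 2 cannot.

species 1 excludes species 2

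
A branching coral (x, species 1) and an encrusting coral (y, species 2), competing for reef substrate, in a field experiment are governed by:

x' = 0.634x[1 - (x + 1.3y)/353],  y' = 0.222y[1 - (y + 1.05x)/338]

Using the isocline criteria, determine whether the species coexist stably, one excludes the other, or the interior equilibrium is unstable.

unstable coexistence (outcome depends on initial conditions)

Compare the nullcline intercepts: K1/α12 = 353/1.3 = 272 < K2 = 338; K2/α21 = 338/1.05 = 322 < K1 = 353.
Since both are reversed, neither can invade when rare; the interior point is a saddle.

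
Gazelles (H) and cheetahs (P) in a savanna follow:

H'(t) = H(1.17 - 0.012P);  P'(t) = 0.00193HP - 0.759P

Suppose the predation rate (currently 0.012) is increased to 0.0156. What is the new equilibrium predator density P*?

At the interior fixed point, setting dH/dt = 0 with H > 0 fixes P* = (prey growth rate)/(HP coefficient) — independent of the other coefficients.
With the change, P* = 1.17/0.0156 = 75; it falls from 97.5.

P* ≈ 75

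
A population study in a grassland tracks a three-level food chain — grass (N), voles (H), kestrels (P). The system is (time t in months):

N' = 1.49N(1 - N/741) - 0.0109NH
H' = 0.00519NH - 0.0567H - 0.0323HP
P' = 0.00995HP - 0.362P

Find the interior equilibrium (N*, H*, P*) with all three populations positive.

From dP/dt = 0: 0.00995H* = 0.362, so H* = 36.4.
From dN/dt = 0: 1.49(1 - N*/741) = 0.0109·36.4, giving N* = 741·(1 - 0.266) = 544.
From dH/dt = 0: 0.00519·544 - 0.0567 = 0.0323P*, so P* = 2.77/0.0323 = 85.6.

N* ≈ 544, H* ≈ 36.4, P* ≈ 85.6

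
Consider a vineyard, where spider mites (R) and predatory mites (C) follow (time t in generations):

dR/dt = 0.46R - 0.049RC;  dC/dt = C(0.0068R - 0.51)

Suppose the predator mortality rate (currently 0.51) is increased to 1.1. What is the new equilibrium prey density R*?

R* ≈ 162

At the interior fixed point, setting dC/dt = 0 with C > 0 fixes R* = (predator death rate)/(RC coefficient) — independent of the other coefficients.
With the change, R* = 1.1/0.0068 = 162; it rises from 75.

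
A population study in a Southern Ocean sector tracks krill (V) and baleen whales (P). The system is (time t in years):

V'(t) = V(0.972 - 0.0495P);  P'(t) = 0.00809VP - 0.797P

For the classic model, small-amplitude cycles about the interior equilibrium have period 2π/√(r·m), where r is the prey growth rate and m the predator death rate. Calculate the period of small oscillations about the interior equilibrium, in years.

Here r = 0.972 and m = 0.797, so r·m = 0.775.
ω = √0.775 = 0.88 per year, hence T = 2π/ω ≈ 7.14 years.

T ≈ 7.14 years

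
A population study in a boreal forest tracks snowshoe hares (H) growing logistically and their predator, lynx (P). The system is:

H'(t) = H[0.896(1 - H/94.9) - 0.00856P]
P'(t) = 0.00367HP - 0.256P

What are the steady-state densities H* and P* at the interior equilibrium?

From dP/dt = 0 with P > 0: 0.00367H* = 0.256, so H* = 69.8.
Substitute into dH/dt = 0: 0.896(1 - 69.8/94.9) = 0.00856P*.
The bracket is 0.265, giving P* = 0.237/0.00856 = 27.7.

H* ≈ 69.8, P* ≈ 27.7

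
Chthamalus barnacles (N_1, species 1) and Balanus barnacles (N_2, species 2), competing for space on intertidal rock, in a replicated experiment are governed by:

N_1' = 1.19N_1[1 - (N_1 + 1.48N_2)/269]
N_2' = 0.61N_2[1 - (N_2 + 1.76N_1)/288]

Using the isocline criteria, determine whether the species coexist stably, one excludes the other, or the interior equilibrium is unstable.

unstable coexistence (outcome depends on initial conditions)

Compare the nullcline intercepts: K1/α12 = 269/1.48 = 182 < K2 = 288; K2/α21 = 288/1.76 = 164 < K1 = 269.
Since both are reversed, neither can invade when rare; the interior point is a saddle.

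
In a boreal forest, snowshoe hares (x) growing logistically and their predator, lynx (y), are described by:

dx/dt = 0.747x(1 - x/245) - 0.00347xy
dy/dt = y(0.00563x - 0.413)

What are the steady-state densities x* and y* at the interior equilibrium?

x* ≈ 73.4, y* ≈ 151

From dy/dt = 0 with y > 0: 0.00563x* = 0.413, so x* = 73.4.
Substitute into dx/dt = 0: 0.747(1 - 73.4/245) = 0.00347y*.
The bracket is 0.701, giving y* = 0.523/0.00347 = 151.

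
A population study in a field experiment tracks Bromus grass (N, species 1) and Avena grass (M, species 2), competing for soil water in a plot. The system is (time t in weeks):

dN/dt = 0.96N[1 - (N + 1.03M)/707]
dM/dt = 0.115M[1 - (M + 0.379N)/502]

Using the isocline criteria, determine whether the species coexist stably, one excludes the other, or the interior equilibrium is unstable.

Compare the nullcline intercepts: K1/α12 = 707/1.03 = 686 > K2 = 502; K2/α21 = 502/0.379 = 1320 > K1 = 707.
Since both inequalities hold, each species can invade when rare, so the interior equilibrium is stable.

stable coexistence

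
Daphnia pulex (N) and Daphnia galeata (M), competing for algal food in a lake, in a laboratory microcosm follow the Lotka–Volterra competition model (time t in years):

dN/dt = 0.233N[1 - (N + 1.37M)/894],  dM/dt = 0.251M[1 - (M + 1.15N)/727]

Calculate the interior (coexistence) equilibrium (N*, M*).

Setting both brackets to zero gives the nullclines N + 1.37M = 894 and 1.15N + M = 727.
Substituting M = 727 - 1.15N into the first: N(1 - 1.37·1.15) = 894 - 1.37·727.
So N* = -102/-0.575 = 177, and then M* = 727 - 1.15·177 = 523.

N* ≈ 177, M* ≈ 523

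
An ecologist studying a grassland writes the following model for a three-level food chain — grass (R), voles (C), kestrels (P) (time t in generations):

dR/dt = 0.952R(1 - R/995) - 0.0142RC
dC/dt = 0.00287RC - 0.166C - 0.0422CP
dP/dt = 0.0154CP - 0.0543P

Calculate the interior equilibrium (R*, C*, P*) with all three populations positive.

From dP/dt = 0: 0.0154C* = 0.0543, so C* = 3.53.
From dR/dt = 0: 0.952(1 - R*/995) = 0.0142·3.53, giving R* = 995·(1 - 0.0526) = 943.
From dC/dt = 0: 0.00287·943 - 0.166 = 0.0422P*, so P* = 2.54/0.0422 = 60.2.

R* ≈ 943, C* ≈ 3.53, P* ≈ 60.2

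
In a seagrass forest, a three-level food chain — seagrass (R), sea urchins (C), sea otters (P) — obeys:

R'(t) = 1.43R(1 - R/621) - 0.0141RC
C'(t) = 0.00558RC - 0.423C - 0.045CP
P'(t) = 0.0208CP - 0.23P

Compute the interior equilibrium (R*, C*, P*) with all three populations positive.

R* ≈ 553, C* ≈ 11.1, P* ≈ 59.2

From dP/dt = 0: 0.0208C* = 0.23, so C* = 11.1.
From dR/dt = 0: 1.43(1 - R*/621) = 0.0141·11.1, giving R* = 621·(1 - 0.109) = 553.
From dC/dt = 0: 0.00558·553 - 0.423 = 0.045P*, so P* = 2.66/0.045 = 59.2.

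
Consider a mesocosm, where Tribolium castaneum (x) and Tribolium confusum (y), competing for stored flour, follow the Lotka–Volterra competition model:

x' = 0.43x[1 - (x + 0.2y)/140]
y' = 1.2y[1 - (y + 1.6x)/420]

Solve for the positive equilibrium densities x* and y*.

Setting both brackets to zero gives the nullclines x + 0.2y = 140 and 1.6x + y = 420.
Substituting y = 420 - 1.6x into the first: x(1 - 0.2·1.6) = 140 - 0.2·420.
So x* = 56/0.68 = 82.4, and then y* = 420 - 1.6·82.4 = 288.

x* ≈ 82.4, y* ≈ 288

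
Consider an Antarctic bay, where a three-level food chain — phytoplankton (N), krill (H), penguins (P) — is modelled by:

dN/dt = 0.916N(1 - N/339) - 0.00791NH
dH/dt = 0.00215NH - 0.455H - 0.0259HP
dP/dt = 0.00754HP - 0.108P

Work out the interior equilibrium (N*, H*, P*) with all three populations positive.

N* ≈ 297, H* ≈ 14.3, P* ≈ 7.09

From dP/dt = 0: 0.00754H* = 0.108, so H* = 14.3.
From dN/dt = 0: 0.916(1 - N*/339) = 0.00791·14.3, giving N* = 339·(1 - 0.124) = 297.
From dH/dt = 0: 0.00215·297 - 0.455 = 0.0259P*, so P* = 0.184/0.0259 = 7.09.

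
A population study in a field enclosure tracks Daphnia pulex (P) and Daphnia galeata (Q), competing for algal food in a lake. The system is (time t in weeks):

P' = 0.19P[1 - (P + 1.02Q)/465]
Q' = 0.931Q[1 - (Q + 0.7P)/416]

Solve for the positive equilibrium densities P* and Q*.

P* ≈ 142, Q* ≈ 316

Setting both brackets to zero gives the nullclines P + 1.02Q = 465 and 0.7P + Q = 416.
Substituting Q = 416 - 0.7P into the first: P(1 - 1.02·0.7) = 465 - 1.02·416.
So P* = 40.7/0.286 = 142, and then Q* = 416 - 0.7·142 = 316.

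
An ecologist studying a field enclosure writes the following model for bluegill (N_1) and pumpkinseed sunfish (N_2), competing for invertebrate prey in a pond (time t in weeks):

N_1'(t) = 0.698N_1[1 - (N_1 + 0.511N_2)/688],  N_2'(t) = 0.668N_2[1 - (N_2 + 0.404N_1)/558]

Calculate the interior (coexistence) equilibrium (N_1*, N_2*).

Setting both brackets to zero gives the nullclines N_1 + 0.511N_2 = 688 and 0.404N_1 + N_2 = 558.
Substituting N_2 = 558 - 0.404N_1 into the first: N_1(1 - 0.511·0.404) = 688 - 0.511·558.
So N_1* = 403/0.794 = 508, and then N_2* = 558 - 0.404·508 = 353.

N_1* ≈ 508, N_2* ≈ 353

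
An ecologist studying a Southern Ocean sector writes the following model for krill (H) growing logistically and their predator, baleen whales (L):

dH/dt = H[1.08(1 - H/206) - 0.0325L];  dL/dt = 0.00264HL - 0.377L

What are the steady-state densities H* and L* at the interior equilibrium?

From dL/dt = 0 with L > 0: 0.00264H* = 0.377, so H* = 143.
Substitute into dH/dt = 0: 1.08(1 - 143/206) = 0.0325L*.
The bracket is 0.307, giving L* = 0.331/0.0325 = 10.2.

H* ≈ 143, L* ≈ 10.2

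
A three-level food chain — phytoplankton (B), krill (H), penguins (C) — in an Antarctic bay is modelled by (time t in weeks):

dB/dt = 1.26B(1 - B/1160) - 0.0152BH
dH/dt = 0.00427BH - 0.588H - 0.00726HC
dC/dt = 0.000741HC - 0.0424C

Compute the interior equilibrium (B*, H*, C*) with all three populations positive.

B* ≈ 359, H* ≈ 57.2, C* ≈ 130

From dC/dt = 0: 0.000741H* = 0.0424, so H* = 57.2.
From dB/dt = 0: 1.26(1 - B*/1160) = 0.0152·57.2, giving B* = 1160·(1 - 0.69) = 359.
From dH/dt = 0: 0.00427·359 - 0.588 = 0.00726C*, so C* = 0.946/0.00726 = 130.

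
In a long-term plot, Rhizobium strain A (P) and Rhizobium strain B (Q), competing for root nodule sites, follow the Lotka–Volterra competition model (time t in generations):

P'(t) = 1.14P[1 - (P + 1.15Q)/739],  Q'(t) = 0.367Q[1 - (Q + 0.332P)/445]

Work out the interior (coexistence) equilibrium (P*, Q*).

P* ≈ 368, Q* ≈ 323

Setting both brackets to zero gives the nullclines P + 1.15Q = 739 and 0.332P + Q = 445.
Substituting Q = 445 - 0.332P into the first: P(1 - 1.15·0.332) = 739 - 1.15·445.
So P* = 227/0.618 = 368, and then Q* = 445 - 0.332·368 = 323.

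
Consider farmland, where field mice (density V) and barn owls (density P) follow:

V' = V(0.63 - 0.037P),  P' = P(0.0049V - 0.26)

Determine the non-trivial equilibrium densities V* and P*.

Set dP/dt = 0 with P > 0: 0.0049V - 0.26 = 0, so V* = 0.26/0.0049 = 53.1.
Set dV/dt = 0 with V > 0: 0.63 - 0.037P = 0, so P* = 0.63/0.037 = 17.

V* ≈ 53.1, P* ≈ 17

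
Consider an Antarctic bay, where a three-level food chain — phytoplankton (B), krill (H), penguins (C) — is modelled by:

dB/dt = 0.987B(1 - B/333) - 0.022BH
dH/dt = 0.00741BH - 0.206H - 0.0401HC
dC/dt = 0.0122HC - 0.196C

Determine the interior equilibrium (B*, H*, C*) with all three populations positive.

From dC/dt = 0: 0.0122H* = 0.196, so H* = 16.1.
From dB/dt = 0: 0.987(1 - B*/333) = 0.022·16.1, giving B* = 333·(1 - 0.358) = 214.
From dH/dt = 0: 0.00741·214 - 0.206 = 0.0401C*, so C* = 1.38/0.0401 = 34.4.

B* ≈ 214, H* ≈ 16.1, C* ≈ 34.4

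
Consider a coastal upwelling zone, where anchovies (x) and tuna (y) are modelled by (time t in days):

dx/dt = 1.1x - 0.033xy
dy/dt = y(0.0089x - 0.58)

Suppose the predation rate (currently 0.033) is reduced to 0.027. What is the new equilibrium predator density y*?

At the interior fixed point, setting dx/dt = 0 with x > 0 fixes y* = (prey growth rate)/(xy coefficient) — independent of the other coefficients.
With the change, y* = 1.1/0.027 = 40.7; it rises from 33.3.

y* ≈ 40.7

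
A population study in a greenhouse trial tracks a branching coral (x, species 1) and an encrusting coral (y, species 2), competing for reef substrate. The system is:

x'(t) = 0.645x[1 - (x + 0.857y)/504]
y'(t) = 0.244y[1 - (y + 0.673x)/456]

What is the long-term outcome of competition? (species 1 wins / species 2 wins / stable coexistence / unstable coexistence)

Compare the nullcline intercepts: K1/α12 = 504/0.857 = 588 > K2 = 456; K2/α21 = 456/0.673 = 678 > K1 = 504.
Since both inequalities hold, each species can invade when rare, so the interior equilibrium is stable.

stable coexistence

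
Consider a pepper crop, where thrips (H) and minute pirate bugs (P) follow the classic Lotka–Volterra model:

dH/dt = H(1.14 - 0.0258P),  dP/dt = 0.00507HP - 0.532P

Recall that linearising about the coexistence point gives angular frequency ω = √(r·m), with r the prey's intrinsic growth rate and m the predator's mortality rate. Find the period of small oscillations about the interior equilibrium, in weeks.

T ≈ 8.07 weeks

Here r = 1.14 and m = 0.532, so r·m = 0.606.
ω = √0.606 = 0.779 per week, hence T = 2π/ω ≈ 8.07 weeks.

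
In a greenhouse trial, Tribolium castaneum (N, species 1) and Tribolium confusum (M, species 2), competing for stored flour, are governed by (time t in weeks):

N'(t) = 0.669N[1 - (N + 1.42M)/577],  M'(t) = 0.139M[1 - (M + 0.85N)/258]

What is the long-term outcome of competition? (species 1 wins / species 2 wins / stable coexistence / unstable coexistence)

Compare the nullcline intercepts: K1/α12 = 577/1.42 = 406 > K2 = 258; K2/α21 = 258/0.85 = 304 < K1 = 577.
Since the inequalities point opposite ways, species 1 can invade but species 2 cannot.

species 1 excludes species 2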